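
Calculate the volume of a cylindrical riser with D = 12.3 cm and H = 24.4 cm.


Formula: V = pi * (D/2)^2 * H  (cylinder volume)
Radius = D/2 = 12.3/2 = 6.15 cm
V = pi * 6.15^2 * 24.4 = 2899.2785 cm^3


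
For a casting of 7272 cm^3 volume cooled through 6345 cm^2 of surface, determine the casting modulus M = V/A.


Formula: Casting Modulus M = V / A
M = 7272 cm^3 / 6345 cm^2 = 1.1461 cm

Answer: 1.1461 cm


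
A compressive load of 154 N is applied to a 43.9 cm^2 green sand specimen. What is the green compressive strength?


Formula: Compressive Strength = Force / Area
Strength = 154 N / 43.9 cm^2 = 3.5080 N/cm^2

Answer: 3.5080 N/cm^2


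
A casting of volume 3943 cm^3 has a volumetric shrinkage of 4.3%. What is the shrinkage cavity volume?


Formula: V_shrink = V_casting * shrinkage_pct / 100
V_shrink = 3943 cm^3 * 4.3 / 100 = 169.5490 cm^3

Final answer: 169.5490 cm^3


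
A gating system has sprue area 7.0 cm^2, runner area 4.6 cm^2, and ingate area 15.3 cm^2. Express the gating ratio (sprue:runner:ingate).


Sprue:Runner:Ingate = 1 : 4.6/7.0 : 15.3/7.0 = 1:0.66:2.19

1:0.66:2.19


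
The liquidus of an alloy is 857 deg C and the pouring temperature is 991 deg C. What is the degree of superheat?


Formula: Superheat = T_pour - T_melt
Superheat = 991 - 857 = 134 deg C

Final answer: 134 deg C


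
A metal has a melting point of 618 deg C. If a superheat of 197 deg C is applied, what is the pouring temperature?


Formula: T_pour = T_melt + Superheat
T_pour = 618 + 197 = 815 deg C

Answer: 815 deg C


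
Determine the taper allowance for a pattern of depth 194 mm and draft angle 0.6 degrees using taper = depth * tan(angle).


Formula: taper = depth * tan(draft_angle)
tan(0.6 deg) = 0.0104724
taper = 194 mm * 0.0104724 = 2.0316 mm


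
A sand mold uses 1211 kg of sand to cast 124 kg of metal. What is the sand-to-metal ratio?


Formula: Sand-to-Metal Ratio = W_sand / W_metal
Ratio = 1211 kg / 124 kg = 9.7661

Final answer: 9.7661


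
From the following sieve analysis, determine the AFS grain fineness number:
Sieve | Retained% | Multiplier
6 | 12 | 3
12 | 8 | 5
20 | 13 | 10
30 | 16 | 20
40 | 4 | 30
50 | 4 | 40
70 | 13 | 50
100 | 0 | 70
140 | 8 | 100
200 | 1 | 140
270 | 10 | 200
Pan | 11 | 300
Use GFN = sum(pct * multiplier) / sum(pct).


Formula: GFN = sum(pct * multiplier) / sum(pct)
sum(pct * multiplier) = 7696
sum(pct) = 100
GFN = 7696 / 100 = 76.96

Final answer: 76.96


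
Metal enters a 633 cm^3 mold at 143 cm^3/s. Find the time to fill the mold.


Formula: t_fill = V_mold / Q_flow
t = 633 cm^3 / 143 cm^3/s = 4.4266 s

Answer: 4.4266 s


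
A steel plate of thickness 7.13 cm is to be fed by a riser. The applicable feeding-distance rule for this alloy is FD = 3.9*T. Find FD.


Formula: FD = 3.9 * T  (riser feeding-distance rule)
FD = 3.9 * 7.13 cm = 27.8070 cm

Answer: 27.8070 cm


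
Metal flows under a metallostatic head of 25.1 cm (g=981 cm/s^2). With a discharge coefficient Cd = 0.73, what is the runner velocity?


Formula: v = Cd * sqrt(2 * g * h)  (Torricelli with discharge coefficient)
2*g*h = 2 * 981 * 25.1 = 49246.2 cm^2/s^2
sqrt(49246.2) = 221.91485 cm/s
v = 0.73 * 221.91485 = 161.9978 cm/s

Answer: 161.9978 cm/s


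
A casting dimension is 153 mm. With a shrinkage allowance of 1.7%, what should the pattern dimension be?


Formula: L_pattern = L_casting * (1 + shrinkage_rate/100)
Shrinkage factor = 1 + 1.7/100 = 1.017
L_pattern = 153 mm * 1.017 = 155.6010 mm

155.6010 mm


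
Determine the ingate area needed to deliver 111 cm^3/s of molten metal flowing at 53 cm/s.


Formula: A_ingate = Q / v  (continuity equation)
A = 111 cm^3/s / 53 cm/s = 2.0943 cm^2

Final answer: 2.0943 cm^2


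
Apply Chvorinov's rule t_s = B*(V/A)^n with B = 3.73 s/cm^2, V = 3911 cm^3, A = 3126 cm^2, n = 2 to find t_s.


Formula: t_s = B * (V/A)^n  (Chvorinov's rule, n=2)
Modulus M = V/A = 3911/3126 = 1.251120 cm
M^2 = 1.251120^2 = 1.565301 cm^2
t_s = 3.73 * 1.565301 = 5.8386 s


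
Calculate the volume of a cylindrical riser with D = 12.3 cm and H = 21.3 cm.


Formula: V = pi * (D/2)^2 * H  (cylinder volume)
Radius = D/2 = 12.3/2 = 6.15 cm
V = pi * 6.15^2 * 21.3 = 2530.9275 cm^3

Final answer: 2530.9275 cm^3


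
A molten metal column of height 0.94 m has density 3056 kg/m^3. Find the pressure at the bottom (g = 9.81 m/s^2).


Formula: P = rho * g * h
rho * g = 3056 * 9.81 = 29979.36 N/m^3
P = 29979.36 * 0.94 = 28180.5984 Pa

Final answer: 28180.5984 Pa


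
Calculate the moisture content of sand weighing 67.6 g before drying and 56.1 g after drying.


Formula: MC = (W_wet - W_dry) / W_wet * 100
Water mass = 67.6 - 56.1 = 11.5 g
MC = 11.5 / 67.6 * 100 = 17.0118%

17.0118%


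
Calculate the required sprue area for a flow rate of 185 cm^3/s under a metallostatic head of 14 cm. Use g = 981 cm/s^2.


Formula: v = sqrt(2*g*h), A = Q/v
Velocity: v = sqrt(2 * 981 * 14) = sqrt(27468) = 165.7347 cm/s
Sprue area: A = Q / v = 185 / 165.7347 = 1.1162 cm^2


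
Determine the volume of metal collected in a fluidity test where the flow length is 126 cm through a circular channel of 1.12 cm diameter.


Formula: V = pi * (d/2)^2 * L  (cylinder volume)
Radius = 1.12/2 = 0.56 cm
V = pi * 0.56^2 * 126 = 124.1356 cm^3

Final answer: 124.1356 cm^3


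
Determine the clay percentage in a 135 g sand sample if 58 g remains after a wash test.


Formula: Clay% = (W_total - W_washed) / W_total * 100
Clay mass = 135 - 58 = 77 g
Clay% = 77 / 135 * 100 = 57.0370%

Answer: 57.0370%


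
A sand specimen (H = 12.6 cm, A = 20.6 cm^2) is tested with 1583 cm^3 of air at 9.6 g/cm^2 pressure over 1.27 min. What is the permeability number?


Formula: Permeability Number P = (V * H) / (p * A * t)
Numerator: V * H = 1583 * 12.6 = 19945.8
Denominator: p * A * t = 9.6 * 20.6 * 1.27 = 251.1552
P = 19945.8 / 251.1552 = 79.4162


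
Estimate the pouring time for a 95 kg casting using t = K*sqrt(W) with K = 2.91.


Formula: t = K * sqrt(W)
sqrt(W) = sqrt(95) = 9.74679
t = 2.91 * 9.74679 = 28.3632 s

Final answer: 28.3632 s


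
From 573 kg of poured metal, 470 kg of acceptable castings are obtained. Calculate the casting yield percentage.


Formula: Casting Yield = (W_good / W_total) * 100
Yield = (470 kg / 573 kg) * 100 = 82.0244%

Final answer: 82.0244%


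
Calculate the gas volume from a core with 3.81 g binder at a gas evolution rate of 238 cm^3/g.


Formula: V_gas = W_binder * gas_evolution_rate
V = 3.81 g * 238 cm^3/g = 906.7800 cm^3

Answer: 906.7800 cm^3


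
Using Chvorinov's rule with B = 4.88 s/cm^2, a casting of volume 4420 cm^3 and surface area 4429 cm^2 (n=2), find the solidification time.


Formula: t_s = B * (V/A)^n  (Chvorinov's rule, n=2)
Modulus M = V/A = 4420/4429 = 0.997968 cm
M^2 = 0.997968^2 = 0.995940 cm^2
t_s = 4.88 * 0.995940 = 4.8602 s

4.8602 s


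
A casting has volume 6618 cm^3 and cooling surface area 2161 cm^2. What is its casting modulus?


Formula: Casting Modulus M = V / A
M = 6618 cm^3 / 2161 cm^2 = 3.0625 cm

Final answer: 3.0625 cm


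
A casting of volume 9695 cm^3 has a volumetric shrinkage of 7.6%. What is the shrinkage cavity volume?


Formula: V_shrink = V_casting * shrinkage_pct / 100
V_shrink = 9695 cm^3 * 7.6 / 100 = 736.8200 cm^3


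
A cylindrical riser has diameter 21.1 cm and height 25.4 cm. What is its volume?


Formula: V = pi * (D/2)^2 * H  (cylinder volume)
Radius = D/2 = 21.1/2 = 10.55 cm
V = pi * 10.55^2 * 25.4 = 8881.5448 cm^3

Final answer: 8881.5448 cm^3


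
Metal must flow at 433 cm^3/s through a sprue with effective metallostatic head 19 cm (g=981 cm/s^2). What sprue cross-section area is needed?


Formula: v = sqrt(2*g*h), A = Q/v
Velocity: v = sqrt(2 * 981 * 19) = sqrt(37278) = 193.0751 cm/s
Sprue area: A = Q / v = 433 / 193.0751 = 2.2427 cm^2


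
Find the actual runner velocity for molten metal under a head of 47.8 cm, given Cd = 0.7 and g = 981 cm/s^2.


Formula: v = Cd * sqrt(2 * g * h)  (Torricelli with discharge coefficient)
2*g*h = 2 * 981 * 47.8 = 93783.6 cm^2/s^2
sqrt(93783.6) = 306.24108 cm/s
v = 0.7 * 306.24108 = 214.3688 cm/s

Final answer: 214.3688 cm/s


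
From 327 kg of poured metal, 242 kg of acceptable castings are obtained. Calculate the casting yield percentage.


Formula: Casting Yield = (W_good / W_total) * 100
Yield = (242 kg / 327 kg) * 100 = 74.0061%

Answer: 74.0061%


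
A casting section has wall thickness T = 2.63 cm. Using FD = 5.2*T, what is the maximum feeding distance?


Formula: FD = 5.2 * T  (riser feeding-distance rule)
FD = 5.2 * 2.63 cm = 13.6760 cm


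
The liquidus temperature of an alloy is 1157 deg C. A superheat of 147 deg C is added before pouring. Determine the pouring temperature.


Formula: T_pour = T_melt + Superheat
T_pour = 1157 + 147 = 1304 deg C


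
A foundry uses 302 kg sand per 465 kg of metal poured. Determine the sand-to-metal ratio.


Formula: Sand-to-Metal Ratio = W_sand / W_metal
Ratio = 302 kg / 465 kg = 0.6495


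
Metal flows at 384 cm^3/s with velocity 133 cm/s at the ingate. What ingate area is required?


Formula: A_ingate = Q / v  (continuity equation)
A = 384 cm^3/s / 133 cm/s = 2.8872 cm^2

2.8872 cm^2


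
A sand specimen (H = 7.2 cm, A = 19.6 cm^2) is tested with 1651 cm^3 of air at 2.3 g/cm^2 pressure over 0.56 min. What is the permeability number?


Formula: Permeability Number P = (V * H) / (p * A * t)
Numerator: V * H = 1651 * 7.2 = 11887.2
Denominator: p * A * t = 2.3 * 19.6 * 0.56 = 25.2448
P = 11887.2 / 25.2448 = 470.8772

470.8772


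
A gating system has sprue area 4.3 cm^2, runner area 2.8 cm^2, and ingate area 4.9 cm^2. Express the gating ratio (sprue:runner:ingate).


Sprue:Runner:Ingate = 1 : 2.8/4.3 : 4.9/4.3 = 1:0.65:1.14


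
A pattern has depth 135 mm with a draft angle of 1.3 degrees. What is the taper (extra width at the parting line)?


Formula: taper = depth * tan(draft_angle)
tan(1.3 deg) = 0.0226932
taper = 135 mm * 0.0226932 = 3.0636 mm

3.0636 mm


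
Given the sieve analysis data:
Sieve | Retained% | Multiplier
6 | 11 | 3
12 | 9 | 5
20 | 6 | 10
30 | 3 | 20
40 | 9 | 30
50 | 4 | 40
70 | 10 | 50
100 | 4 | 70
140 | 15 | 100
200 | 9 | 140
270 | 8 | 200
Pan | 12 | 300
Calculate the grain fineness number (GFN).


Formula: GFN = sum(pct * multiplier) / sum(pct)
sum(pct * multiplier) = 9368
sum(pct) = 100
GFN = 9368 / 100 = 93.68

Final answer: 93.68


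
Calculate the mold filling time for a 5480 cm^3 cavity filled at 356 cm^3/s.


Formula: t_fill = V_mold / Q_flow
t = 5480 cm^3 / 356 cm^3/s = 15.3933 s


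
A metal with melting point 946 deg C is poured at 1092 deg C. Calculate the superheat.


Formula: Superheat = T_pour - T_melt
Superheat = 1092 - 946 = 146 deg C

Final answer: 146 deg C


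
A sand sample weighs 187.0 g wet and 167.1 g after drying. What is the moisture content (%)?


Formula: MC = (W_wet - W_dry) / W_wet * 100
Water mass = 187.0 - 167.1 = 19.9 g
MC = 19.9 / 187.0 * 100 = 10.6417%

Answer: 10.6417%


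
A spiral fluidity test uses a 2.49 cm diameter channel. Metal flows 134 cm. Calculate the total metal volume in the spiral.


Formula: V = pi * (d/2)^2 * L  (cylinder volume)
Radius = 2.49/2 = 1.245 cm
V = pi * 1.245^2 * 134 = 652.5193 cm^3

Answer: 652.5193 cm^3


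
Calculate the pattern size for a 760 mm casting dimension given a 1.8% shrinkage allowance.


Formula: L_pattern = L_casting * (1 + shrinkage_rate/100)
Shrinkage factor = 1 + 1.8/100 = 1.018
L_pattern = 760 mm * 1.018 = 773.6800 mm


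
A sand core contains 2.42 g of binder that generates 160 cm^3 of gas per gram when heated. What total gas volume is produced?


Formula: V_gas = W_binder * gas_evolution_rate
V = 2.42 g * 160 cm^3/g = 387.2000 cm^3

Answer: 387.2000 cm^3


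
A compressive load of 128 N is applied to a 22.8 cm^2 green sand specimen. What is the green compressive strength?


Formula: Compressive Strength = Force / Area
Strength = 128 N / 22.8 cm^2 = 5.6140 N/cm^2

5.6140 N/cm^2


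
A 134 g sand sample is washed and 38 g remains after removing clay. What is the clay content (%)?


Formula: Clay% = (W_total - W_washed) / W_total * 100
Clay mass = 134 - 38 = 96 g
Clay% = 96 / 134 * 100 = 71.6418%

71.6418%


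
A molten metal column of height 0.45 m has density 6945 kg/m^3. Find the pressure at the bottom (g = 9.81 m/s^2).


Formula: P = rho * g * h
rho * g = 6945 * 9.81 = 68130.45 N/m^3
P = 68130.45 * 0.45 = 30658.7025 Pa

Final answer: 30658.7025 Pa


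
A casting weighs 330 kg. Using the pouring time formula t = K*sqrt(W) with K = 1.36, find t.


Formula: t = K * sqrt(W)
sqrt(W) = sqrt(330) = 18.16590
t = 1.36 * 18.16590 = 24.7056 s

Final answer: 24.7056 s


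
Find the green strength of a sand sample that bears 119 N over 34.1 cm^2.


Formula: Compressive Strength = Force / Area
Strength = 119 N / 34.1 cm^2 = 3.4897 N/cm^2

3.4897 N/cm^2


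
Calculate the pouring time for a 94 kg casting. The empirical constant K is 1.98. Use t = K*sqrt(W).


Formula: t = K * sqrt(W)
sqrt(W) = sqrt(94) = 9.69536
t = 1.98 * 9.69536 = 19.1968 s


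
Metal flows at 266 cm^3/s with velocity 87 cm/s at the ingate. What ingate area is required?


Formula: A_ingate = Q / v  (continuity equation)
A = 266 cm^3/s / 87 cm/s = 3.0575 cm^2


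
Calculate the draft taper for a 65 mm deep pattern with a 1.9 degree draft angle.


Formula: taper = depth * tan(draft_angle)
tan(1.9 deg) = 0.0331734
taper = 65 mm * 0.0331734 = 2.1563 mm

2.1563 mm


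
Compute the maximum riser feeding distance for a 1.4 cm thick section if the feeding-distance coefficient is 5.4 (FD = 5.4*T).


Formula: FD = 5.4 * T  (riser feeding-distance rule)
FD = 5.4 * 1.4 cm = 7.5600 cm

Final answer: 7.5600 cm


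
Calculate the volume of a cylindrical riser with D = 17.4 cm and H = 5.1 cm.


Formula: V = pi * (D/2)^2 * H  (cylinder volume)
Radius = D/2 = 17.4/2 = 8.7 cm
V = pi * 8.7^2 * 5.1 = 1212.7145 cm^3


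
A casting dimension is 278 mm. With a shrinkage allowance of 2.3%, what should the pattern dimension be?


Formula: L_pattern = L_casting * (1 + shrinkage_rate/100)
Shrinkage factor = 1 + 2.3/100 = 1.023
L_pattern = 278 mm * 1.023 = 284.3940 mm

284.3940 mm


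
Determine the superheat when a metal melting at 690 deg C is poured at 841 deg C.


Formula: Superheat = T_pour - T_melt
Superheat = 841 - 690 = 151 deg C


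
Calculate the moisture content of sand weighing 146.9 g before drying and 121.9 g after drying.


Formula: MC = (W_wet - W_dry) / W_wet * 100
Water mass = 146.9 - 121.9 = 25.0 g
MC = 25.0 / 146.9 * 100 = 17.0184%


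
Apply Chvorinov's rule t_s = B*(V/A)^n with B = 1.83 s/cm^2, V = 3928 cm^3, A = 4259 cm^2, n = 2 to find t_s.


Formula: t_s = B * (V/A)^n  (Chvorinov's rule, n=2)
Modulus M = V/A = 3928/4259 = 0.922282 cm
M^2 = 0.922282^2 = 0.850604 cm^2
t_s = 1.83 * 0.850604 = 1.5566 s


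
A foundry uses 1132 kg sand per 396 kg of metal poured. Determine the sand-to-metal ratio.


Formula: Sand-to-Metal Ratio = W_sand / W_metal
Ratio = 1132 kg / 396 kg = 2.8586

2.8586


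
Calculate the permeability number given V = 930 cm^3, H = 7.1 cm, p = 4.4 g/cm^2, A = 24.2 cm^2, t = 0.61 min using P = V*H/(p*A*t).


Formula: Permeability Number P = (V * H) / (p * A * t)
Numerator: V * H = 930 * 7.1 = 6603.0
Denominator: p * A * t = 4.4 * 24.2 * 0.61 = 64.9528
P = 6603.0 / 64.9528 = 101.6584

Answer: 101.6584


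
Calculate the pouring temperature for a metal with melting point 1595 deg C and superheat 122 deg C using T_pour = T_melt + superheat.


Formula: T_pour = T_melt + Superheat
T_pour = 1595 + 122 = 1717 deg C

1717 deg C


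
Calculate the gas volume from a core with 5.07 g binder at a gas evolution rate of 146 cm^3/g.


Formula: V_gas = W_binder * gas_evolution_rate
V = 5.07 g * 146 cm^3/g = 740.2200 cm^3

Final answer: 740.2200 cm^3


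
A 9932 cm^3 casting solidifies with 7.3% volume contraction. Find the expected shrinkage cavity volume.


Formula: V_shrink = V_casting * shrinkage_pct / 100
V_shrink = 9932 cm^3 * 7.3 / 100 = 725.0360 cm^3

725.0360 cm^3


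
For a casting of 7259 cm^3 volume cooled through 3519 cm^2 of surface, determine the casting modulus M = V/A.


Formula: Casting Modulus M = V / A
M = 7259 cm^3 / 3519 cm^2 = 2.0628 cm

Final answer: 2.0628 cm


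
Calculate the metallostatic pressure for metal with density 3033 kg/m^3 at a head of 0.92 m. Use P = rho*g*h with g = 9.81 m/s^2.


Formula: P = rho * g * h
rho * g = 3033 * 9.81 = 29753.73 N/m^3
P = 29753.73 * 0.92 = 27373.4316 Pa

Final answer: 27373.4316 Pa


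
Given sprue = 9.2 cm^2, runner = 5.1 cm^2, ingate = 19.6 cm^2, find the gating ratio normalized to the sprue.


Sprue:Runner:Ingate = 1 : 5.1/9.2 : 19.6/9.2 = 1:0.55:2.13

Final answer: 1:0.55:2.13


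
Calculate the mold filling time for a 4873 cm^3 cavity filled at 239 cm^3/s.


Formula: t_fill = V_mold / Q_flow
t = 4873 cm^3 / 239 cm^3/s = 20.3891 s


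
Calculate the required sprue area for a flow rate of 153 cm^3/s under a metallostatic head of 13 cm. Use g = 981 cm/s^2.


Formula: v = sqrt(2*g*h), A = Q/v
Velocity: v = sqrt(2 * 981 * 13) = sqrt(25506) = 159.7060 cm/s
Sprue area: A = Q / v = 153 / 159.7060 = 0.9580 cm^2

0.9580 cm^2


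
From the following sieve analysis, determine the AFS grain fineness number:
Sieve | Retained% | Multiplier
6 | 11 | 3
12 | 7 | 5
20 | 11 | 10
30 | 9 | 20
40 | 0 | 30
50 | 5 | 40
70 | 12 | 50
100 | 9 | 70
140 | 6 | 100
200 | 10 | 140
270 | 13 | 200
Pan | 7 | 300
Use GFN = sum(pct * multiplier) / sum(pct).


Formula: GFN = sum(pct * multiplier) / sum(pct)
sum(pct * multiplier) = 8488
sum(pct) = 100
GFN = 8488 / 100 = 84.88

Answer: 84.88


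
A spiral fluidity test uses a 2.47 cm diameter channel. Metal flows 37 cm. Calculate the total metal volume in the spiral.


Formula: V = pi * (d/2)^2 * L  (cylinder volume)
Radius = 2.47/2 = 1.235 cm
V = pi * 1.235^2 * 37 = 177.2905 cm^3

Final answer: 177.2905 cm^3


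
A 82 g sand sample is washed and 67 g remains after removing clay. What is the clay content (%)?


Formula: Clay% = (W_total - W_washed) / W_total * 100
Clay mass = 82 - 67 = 15 g
Clay% = 15 / 82 * 100 = 18.2927%


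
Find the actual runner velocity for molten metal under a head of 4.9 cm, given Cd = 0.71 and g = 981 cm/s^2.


Formula: v = Cd * sqrt(2 * g * h)  (Torricelli with discharge coefficient)
2*g*h = 2 * 981 * 4.9 = 9613.8 cm^2/s^2
sqrt(9613.8) = 98.04999 cm/s
v = 0.71 * 98.04999 = 69.6155 cm/s

Final answer: 69.6155 cm/s


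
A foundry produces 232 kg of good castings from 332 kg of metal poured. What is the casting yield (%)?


Formula: Casting Yield = (W_good / W_total) * 100
Yield = (232 kg / 332 kg) * 100 = 69.8795%

69.8795%


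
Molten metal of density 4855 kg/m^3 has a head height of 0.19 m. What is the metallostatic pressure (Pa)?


Formula: P = rho * g * h
rho * g = 4855 * 9.81 = 47627.55 N/m^3
P = 47627.55 * 0.19 = 9049.2345 Pa

9049.2345 Pa


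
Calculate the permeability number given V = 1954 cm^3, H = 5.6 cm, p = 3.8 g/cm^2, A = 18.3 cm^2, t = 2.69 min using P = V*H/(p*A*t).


Formula: Permeability Number P = (V * H) / (p * A * t)
Numerator: V * H = 1954 * 5.6 = 10942.4
Denominator: p * A * t = 3.8 * 18.3 * 2.69 = 187.0626
P = 10942.4 / 187.0626 = 58.4959

58.4959


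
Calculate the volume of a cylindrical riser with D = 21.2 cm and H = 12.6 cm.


Formula: V = pi * (D/2)^2 * H  (cylinder volume)
Radius = D/2 = 21.2/2 = 10.6 cm
V = pi * 10.6^2 * 12.6 = 4447.6658 cm^3

4447.6658 cm^3


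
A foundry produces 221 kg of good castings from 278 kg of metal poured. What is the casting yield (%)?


Formula: Casting Yield = (W_good / W_total) * 100
Yield = (221 kg / 278 kg) * 100 = 79.4964%

79.4964%


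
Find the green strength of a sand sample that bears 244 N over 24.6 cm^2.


Formula: Compressive Strength = Force / Area
Strength = 244 N / 24.6 cm^2 = 9.9187 N/cm^2

Answer: 9.9187 N/cm^2


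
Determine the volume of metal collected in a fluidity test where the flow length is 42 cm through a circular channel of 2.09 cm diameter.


Formula: V = pi * (d/2)^2 * L  (cylinder volume)
Radius = 2.09/2 = 1.045 cm
V = pi * 1.045^2 * 42 = 144.0893 cm^3

Answer: 144.0893 cm^3


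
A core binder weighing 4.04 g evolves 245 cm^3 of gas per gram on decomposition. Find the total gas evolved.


Formula: V_gas = W_binder * gas_evolution_rate
V = 4.04 g * 245 cm^3/g = 989.8000 cm^3

Final answer: 989.8000 cm^3


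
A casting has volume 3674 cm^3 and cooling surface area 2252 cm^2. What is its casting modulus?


Formula: Casting Modulus M = V / A
M = 3674 cm^3 / 2252 cm^2 = 1.6314 cm

1.6314 cm


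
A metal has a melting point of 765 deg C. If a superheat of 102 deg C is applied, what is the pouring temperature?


Formula: T_pour = T_melt + Superheat
T_pour = 765 + 102 = 867 deg C

Answer: 867 deg C


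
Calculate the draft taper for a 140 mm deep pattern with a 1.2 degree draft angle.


Formula: taper = depth * tan(draft_angle)
tan(1.2 deg) = 0.0209470
taper = 140 mm * 0.0209470 = 2.9326 mm


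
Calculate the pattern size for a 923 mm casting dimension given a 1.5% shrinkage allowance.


Formula: L_pattern = L_casting * (1 + shrinkage_rate/100)
Shrinkage factor = 1 + 1.5/100 = 1.015
L_pattern = 923 mm * 1.015 = 936.8450 mm

936.8450 mm


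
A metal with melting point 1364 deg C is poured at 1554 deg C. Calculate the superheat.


Formula: Superheat = T_pour - T_melt
Superheat = 1554 - 1364 = 190 deg C


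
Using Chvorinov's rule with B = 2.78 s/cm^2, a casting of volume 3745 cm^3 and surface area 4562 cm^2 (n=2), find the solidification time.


Formula: t_s = B * (V/A)^n  (Chvorinov's rule, n=2)
Modulus M = V/A = 3745/4562 = 0.820912 cm
M^2 = 0.820912^2 = 0.673897 cm^2
t_s = 2.78 * 0.673897 = 1.8734 s

Final answer: 1.8734 s


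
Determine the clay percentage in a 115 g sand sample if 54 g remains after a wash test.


Formula: Clay% = (W_total - W_washed) / W_total * 100
Clay mass = 115 - 54 = 61 g
Clay% = 61 / 115 * 100 = 53.0435%

Final answer: 53.0435%


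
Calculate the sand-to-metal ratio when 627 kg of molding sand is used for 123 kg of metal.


Formula: Sand-to-Metal Ratio = W_sand / W_metal
Ratio = 627 kg / 123 kg = 5.0976

5.0976


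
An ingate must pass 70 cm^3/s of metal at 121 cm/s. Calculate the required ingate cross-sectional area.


Formula: A_ingate = Q / v  (continuity equation)
A = 70 cm^3/s / 121 cm/s = 0.5785 cm^2

Final answer: 0.5785 cm^2


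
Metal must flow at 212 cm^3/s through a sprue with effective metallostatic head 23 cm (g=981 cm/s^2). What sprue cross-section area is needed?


Formula: v = sqrt(2*g*h), A = Q/v
Velocity: v = sqrt(2 * 981 * 23) = sqrt(45126) = 212.4288 cm/s
Sprue area: A = Q / v = 212 / 212.4288 = 0.9980 cm^2


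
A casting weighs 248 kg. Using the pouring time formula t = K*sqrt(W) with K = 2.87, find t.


Formula: t = K * sqrt(W)
sqrt(W) = sqrt(248) = 15.74802
t = 2.87 * 15.74802 = 45.1968 s


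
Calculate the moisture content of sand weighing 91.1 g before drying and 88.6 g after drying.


Formula: MC = (W_wet - W_dry) / W_wet * 100
Water mass = 91.1 - 88.6 = 2.5 g
MC = 2.5 / 91.1 * 100 = 2.7442%

Final answer: 2.7442%


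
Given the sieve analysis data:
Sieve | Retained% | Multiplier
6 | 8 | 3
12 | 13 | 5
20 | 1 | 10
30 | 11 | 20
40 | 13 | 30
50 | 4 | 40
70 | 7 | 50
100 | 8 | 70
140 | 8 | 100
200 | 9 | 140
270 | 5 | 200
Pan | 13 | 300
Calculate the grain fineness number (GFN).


Formula: GFN = sum(pct * multiplier) / sum(pct)
sum(pct * multiplier) = 8739
sum(pct) = 100
GFN = 8739 / 100 = 87.39

87.39


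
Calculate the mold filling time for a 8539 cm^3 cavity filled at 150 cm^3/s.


Formula: t_fill = V_mold / Q_flow
t = 8539 cm^3 / 150 cm^3/s = 56.9267 s

Final answer: 56.9267 s


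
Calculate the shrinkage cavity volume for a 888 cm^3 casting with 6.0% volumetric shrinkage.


Formula: V_shrink = V_casting * shrinkage_pct / 100
V_shrink = 888 cm^3 * 6.0 / 100 = 53.2800 cm^3

Final answer: 53.2800 cm^3


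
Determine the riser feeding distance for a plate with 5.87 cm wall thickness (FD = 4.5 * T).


Formula: FD = 4.5 * T  (riser feeding-distance rule)
FD = 4.5 * 5.87 cm = 26.4150 cm

Answer: 26.4150 cm


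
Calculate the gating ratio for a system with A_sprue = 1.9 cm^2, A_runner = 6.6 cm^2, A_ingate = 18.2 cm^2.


Sprue:Runner:Ingate = 1 : 6.6/1.9 : 18.2/1.9 = 1:3.47:9.58

Final answer: 1:3.47:9.58


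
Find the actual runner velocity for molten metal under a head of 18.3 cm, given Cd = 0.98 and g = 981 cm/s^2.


Formula: v = Cd * sqrt(2 * g * h)  (Torricelli with discharge coefficient)
2*g*h = 2 * 981 * 18.3 = 35904.6 cm^2/s^2
sqrt(35904.6) = 189.48509 cm/s
v = 0.98 * 189.48509 = 185.6954 cm/s

Final answer: 185.6954 cm/s


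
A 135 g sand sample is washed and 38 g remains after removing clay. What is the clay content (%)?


Formula: Clay% = (W_total - W_washed) / W_total * 100
Clay mass = 135 - 38 = 97 g
Clay% = 97 / 135 * 100 = 71.8519%

71.8519%


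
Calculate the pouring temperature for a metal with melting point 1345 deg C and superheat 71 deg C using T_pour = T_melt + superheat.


Formula: T_pour = T_melt + Superheat
T_pour = 1345 + 71 = 1416 deg C

1416 deg C


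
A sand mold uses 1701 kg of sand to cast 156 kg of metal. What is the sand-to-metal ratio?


Formula: Sand-to-Metal Ratio = W_sand / W_metal
Ratio = 1701 kg / 156 kg = 10.9038


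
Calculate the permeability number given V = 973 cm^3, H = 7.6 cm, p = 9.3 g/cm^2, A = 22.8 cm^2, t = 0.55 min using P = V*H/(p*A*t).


Formula: Permeability Number P = (V * H) / (p * A * t)
Numerator: V * H = 973 * 7.6 = 7394.8
Denominator: p * A * t = 9.3 * 22.8 * 0.55 = 116.622
P = 7394.8 / 116.622 = 63.4083

Final answer: 63.4083


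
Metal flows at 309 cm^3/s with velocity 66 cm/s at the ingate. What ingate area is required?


Formula: A_ingate = Q / v  (continuity equation)
A = 309 cm^3/s / 66 cm/s = 4.6818 cm^2

Answer: 4.6818 cm^2


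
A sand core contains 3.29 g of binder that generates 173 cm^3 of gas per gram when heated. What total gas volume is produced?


Formula: V_gas = W_binder * gas_evolution_rate
V = 3.29 g * 173 cm^3/g = 569.1700 cm^3


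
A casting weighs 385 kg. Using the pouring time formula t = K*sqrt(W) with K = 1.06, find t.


Formula: t = K * sqrt(W)
sqrt(W) = sqrt(385) = 19.62142
t = 1.06 * 19.62142 = 20.7987 s

20.7987 s


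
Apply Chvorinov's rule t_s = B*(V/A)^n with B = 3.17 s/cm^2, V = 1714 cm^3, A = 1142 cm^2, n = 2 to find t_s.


Formula: t_s = B * (V/A)^n  (Chvorinov's rule, n=2)
Modulus M = V/A = 1714/1142 = 1.500876 cm
M^2 = 1.500876^2 = 2.252629 cm^2
t_s = 3.17 * 2.252629 = 7.1408 s

Final answer: 7.1408 s


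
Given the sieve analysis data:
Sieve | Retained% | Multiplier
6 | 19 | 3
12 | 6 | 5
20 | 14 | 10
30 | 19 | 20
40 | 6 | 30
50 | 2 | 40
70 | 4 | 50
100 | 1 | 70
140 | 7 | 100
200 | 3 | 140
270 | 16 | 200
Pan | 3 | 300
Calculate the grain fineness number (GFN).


Formula: GFN = sum(pct * multiplier) / sum(pct)
sum(pct * multiplier) = 6357
sum(pct) = 100
GFN = 6357 / 100 = 63.57

63.57


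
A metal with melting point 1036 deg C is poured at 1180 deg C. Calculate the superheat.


Formula: Superheat = T_pour - T_melt
Superheat = 1180 - 1036 = 144 deg C


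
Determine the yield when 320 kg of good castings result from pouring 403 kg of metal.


Formula: Casting Yield = (W_good / W_total) * 100
Yield = (320 kg / 403 kg) * 100 = 79.4045%

Final answer: 79.4045%


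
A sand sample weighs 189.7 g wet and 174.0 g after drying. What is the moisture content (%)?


Formula: MC = (W_wet - W_dry) / W_wet * 100
Water mass = 189.7 - 174.0 = 15.7 g
MC = 15.7 / 189.7 * 100 = 8.2762%


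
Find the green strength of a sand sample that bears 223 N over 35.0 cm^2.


Formula: Compressive Strength = Force / Area
Strength = 223 N / 35.0 cm^2 = 6.3714 N/cm^2

Answer: 6.3714 N/cm^2


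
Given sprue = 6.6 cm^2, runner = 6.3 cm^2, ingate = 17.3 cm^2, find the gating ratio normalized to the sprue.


Sprue:Runner:Ingate = 1 : 6.3/6.6 : 17.3/6.6 = 1:0.95:2.62

Answer: 1:0.95:2.62


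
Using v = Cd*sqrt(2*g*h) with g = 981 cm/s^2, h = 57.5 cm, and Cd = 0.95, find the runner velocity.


Formula: v = Cd * sqrt(2 * g * h)  (Torricelli with discharge coefficient)
2*g*h = 2 * 981 * 57.5 = 112815.0 cm^2/s^2
sqrt(112815.0) = 335.87944 cm/s
v = 0.95 * 335.87944 = 319.0855 cm/s

Final answer: 319.0855 cm/s


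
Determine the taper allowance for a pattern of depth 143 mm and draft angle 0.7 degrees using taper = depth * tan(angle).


Formula: taper = depth * tan(draft_angle)
tan(0.7 deg) = 0.0122179
taper = 143 mm * 0.0122179 = 1.7472 mm

1.7472 mm


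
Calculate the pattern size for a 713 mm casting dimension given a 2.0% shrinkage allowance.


Formula: L_pattern = L_casting * (1 + shrinkage_rate/100)
Shrinkage factor = 1 + 2.0/100 = 1.02
L_pattern = 713 mm * 1.02 = 727.2600 mm

Answer: 727.2600 mm


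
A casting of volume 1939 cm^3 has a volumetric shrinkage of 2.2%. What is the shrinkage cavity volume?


Formula: V_shrink = V_casting * shrinkage_pct / 100
V_shrink = 1939 cm^3 * 2.2 / 100 = 42.6580 cm^3

Final answer: 42.6580 cm^3


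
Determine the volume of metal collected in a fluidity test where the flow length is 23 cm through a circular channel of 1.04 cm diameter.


Formula: V = pi * (d/2)^2 * L  (cylinder volume)
Radius = 1.04/2 = 0.52 cm
V = pi * 0.52^2 * 23 = 19.5382 cm^3

Answer: 19.5382 cm^3


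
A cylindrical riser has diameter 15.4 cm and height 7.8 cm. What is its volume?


Formula: V = pi * (D/2)^2 * H  (cylinder volume)
Radius = D/2 = 15.4/2 = 7.7 cm
V = pi * 7.7^2 * 7.8 = 1452.8672 cm^3


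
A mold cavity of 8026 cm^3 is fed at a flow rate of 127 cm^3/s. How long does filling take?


Formula: t_fill = V_mold / Q_flow
t = 8026 cm^3 / 127 cm^3/s = 63.1969 s


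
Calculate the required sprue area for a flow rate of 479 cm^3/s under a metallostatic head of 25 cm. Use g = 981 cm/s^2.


Formula: v = sqrt(2*g*h), A = Q/v
Velocity: v = sqrt(2 * 981 * 25) = sqrt(49050) = 221.4723 cm/s
Sprue area: A = Q / v = 479 / 221.4723 = 2.1628 cm^2

Answer: 2.1628 cm^2


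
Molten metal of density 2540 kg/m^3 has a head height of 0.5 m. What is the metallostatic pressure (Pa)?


Formula: P = rho * g * h
rho * g = 2540 * 9.81 = 24917.4 N/m^3
P = 24917.4 * 0.5 = 12458.7000 Pa

Answer: 12458.7000 Pa


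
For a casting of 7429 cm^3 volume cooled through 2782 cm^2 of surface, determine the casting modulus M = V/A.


Formula: Casting Modulus M = V / A
M = 7429 cm^3 / 2782 cm^2 = 2.6704 cm


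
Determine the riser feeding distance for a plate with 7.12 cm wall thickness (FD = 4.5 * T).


Formula: FD = 4.5 * T  (riser feeding-distance rule)
FD = 4.5 * 7.12 cm = 32.0400 cm

Final answer: 32.0400 cm


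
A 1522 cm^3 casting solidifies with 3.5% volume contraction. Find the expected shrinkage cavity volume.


Formula: V_shrink = V_casting * shrinkage_pct / 100
V_shrink = 1522 cm^3 * 3.5 / 100 = 53.2700 cm^3

Final answer: 53.2700 cm^3


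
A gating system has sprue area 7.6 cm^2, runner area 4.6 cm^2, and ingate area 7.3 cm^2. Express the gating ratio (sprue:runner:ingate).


Sprue:Runner:Ingate = 1 : 4.6/7.6 : 7.3/7.6 = 1:0.61:0.96


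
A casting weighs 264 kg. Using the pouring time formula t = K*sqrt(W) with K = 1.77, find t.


Formula: t = K * sqrt(W)
sqrt(W) = sqrt(264) = 16.24808
t = 1.77 * 16.24808 = 28.7591 s


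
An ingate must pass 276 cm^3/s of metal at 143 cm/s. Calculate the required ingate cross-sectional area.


Formula: A_ingate = Q / v  (continuity equation)
A = 276 cm^3/s / 143 cm/s = 1.9301 cm^2


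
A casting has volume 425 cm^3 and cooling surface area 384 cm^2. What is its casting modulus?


Formula: Casting Modulus M = V / A
M = 425 cm^3 / 384 cm^2 = 1.1068 cm

Final answer: 1.1068 cm


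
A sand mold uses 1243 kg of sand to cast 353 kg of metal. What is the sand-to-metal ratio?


Formula: Sand-to-Metal Ratio = W_sand / W_metal
Ratio = 1243 kg / 353 kg = 3.5212

Answer: 3.5212


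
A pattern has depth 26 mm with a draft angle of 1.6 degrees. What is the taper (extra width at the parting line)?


Formula: taper = depth * tan(draft_angle)
tan(1.6 deg) = 0.0279325
taper = 26 mm * 0.0279325 = 0.7262 mm


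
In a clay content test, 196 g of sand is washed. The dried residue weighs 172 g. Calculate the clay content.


Formula: Clay% = (W_total - W_washed) / W_total * 100
Clay mass = 196 - 172 = 24 g
Clay% = 24 / 196 * 100 = 12.2449%


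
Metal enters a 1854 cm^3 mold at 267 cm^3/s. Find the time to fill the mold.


Formula: t_fill = V_mold / Q_flow
t = 1854 cm^3 / 267 cm^3/s = 6.9438 s

6.9438 s


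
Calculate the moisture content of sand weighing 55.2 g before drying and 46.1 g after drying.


Formula: MC = (W_wet - W_dry) / W_wet * 100
Water mass = 55.2 - 46.1 = 9.1 g
MC = 9.1 / 55.2 * 100 = 16.4855%

Final answer: 16.4855%


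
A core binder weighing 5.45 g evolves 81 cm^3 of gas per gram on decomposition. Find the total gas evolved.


Formula: V_gas = W_binder * gas_evolution_rate
V = 5.45 g * 81 cm^3/g = 441.4500 cm^3


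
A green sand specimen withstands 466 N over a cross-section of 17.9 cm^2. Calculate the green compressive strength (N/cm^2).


Formula: Compressive Strength = Force / Area
Strength = 466 N / 17.9 cm^2 = 26.0335 N/cm^2

Answer: 26.0335 N/cm^2


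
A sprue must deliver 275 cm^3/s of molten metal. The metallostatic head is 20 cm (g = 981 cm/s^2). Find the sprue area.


Formula: v = sqrt(2*g*h), A = Q/v
Velocity: v = sqrt(2 * 981 * 20) = sqrt(39240) = 198.0909 cm/s
Sprue area: A = Q / v = 275 / 198.0909 = 1.3883 cm^2


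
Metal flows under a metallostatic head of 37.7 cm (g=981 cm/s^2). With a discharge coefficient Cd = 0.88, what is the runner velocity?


Formula: v = Cd * sqrt(2 * g * h)  (Torricelli with discharge coefficient)
2*g*h = 2 * 981 * 37.7 = 73967.4 cm^2/s^2
sqrt(73967.4) = 271.96948 cm/s
v = 0.88 * 271.96948 = 239.3331 cm/s


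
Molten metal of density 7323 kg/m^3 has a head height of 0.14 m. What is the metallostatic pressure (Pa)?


Formula: P = rho * g * h
rho * g = 7323 * 9.81 = 71838.63 N/m^3
P = 71838.63 * 0.14 = 10057.4082 Pa

Answer: 10057.4082 Pa


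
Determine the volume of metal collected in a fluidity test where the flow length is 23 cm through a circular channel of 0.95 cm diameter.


Formula: V = pi * (d/2)^2 * L  (cylinder volume)
Radius = 0.95/2 = 0.475 cm
V = pi * 0.475^2 * 23 = 16.3029 cm^3

Answer: 16.3029 cm^3


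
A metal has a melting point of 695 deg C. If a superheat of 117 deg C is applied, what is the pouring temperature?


Formula: T_pour = T_melt + Superheat
T_pour = 695 + 117 = 812 deg C


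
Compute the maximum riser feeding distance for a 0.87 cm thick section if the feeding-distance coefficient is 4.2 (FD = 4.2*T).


Formula: FD = 4.2 * T  (riser feeding-distance rule)
FD = 4.2 * 0.87 cm = 3.6540 cm

Answer: 3.6540 cm


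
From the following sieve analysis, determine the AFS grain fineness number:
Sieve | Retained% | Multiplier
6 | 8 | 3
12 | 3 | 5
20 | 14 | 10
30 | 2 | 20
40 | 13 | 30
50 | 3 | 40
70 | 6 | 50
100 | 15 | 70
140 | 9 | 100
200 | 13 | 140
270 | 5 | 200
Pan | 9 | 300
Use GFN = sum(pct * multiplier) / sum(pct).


Formula: GFN = sum(pct * multiplier) / sum(pct)
sum(pct * multiplier) = 8499
sum(pct) = 100
GFN = 8499 / 100 = 84.99

Answer: 84.99


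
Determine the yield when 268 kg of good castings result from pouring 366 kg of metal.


Formula: Casting Yield = (W_good / W_total) * 100
Yield = (268 kg / 366 kg) * 100 = 73.2240%


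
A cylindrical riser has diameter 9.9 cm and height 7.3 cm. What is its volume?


Formula: V = pi * (D/2)^2 * H  (cylinder volume)
Radius = D/2 = 9.9/2 = 4.95 cm
V = pi * 4.95^2 * 7.3 = 561.9312 cm^3


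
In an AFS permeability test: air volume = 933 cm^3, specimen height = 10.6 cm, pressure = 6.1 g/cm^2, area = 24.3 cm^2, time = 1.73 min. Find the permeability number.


Formula: Permeability Number P = (V * H) / (p * A * t)
Numerator: V * H = 933 * 10.6 = 9889.8
Denominator: p * A * t = 6.1 * 24.3 * 1.73 = 256.4379
P = 9889.8 / 256.4379 = 38.5661


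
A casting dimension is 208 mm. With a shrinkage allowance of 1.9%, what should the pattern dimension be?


Formula: L_pattern = L_casting * (1 + shrinkage_rate/100)
Shrinkage factor = 1 + 1.9/100 = 1.019
L_pattern = 208 mm * 1.019 = 211.9520 mm


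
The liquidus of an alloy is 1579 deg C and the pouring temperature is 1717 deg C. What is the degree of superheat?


Formula: Superheat = T_pour - T_melt
Superheat = 1717 - 1579 = 138 deg C

138 deg C


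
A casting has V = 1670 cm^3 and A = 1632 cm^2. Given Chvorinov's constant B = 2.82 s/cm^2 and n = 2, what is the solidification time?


Formula: t_s = B * (V/A)^n  (Chvorinov's rule, n=2)
Modulus M = V/A = 1670/1632 = 1.023284 cm
M^2 = 1.023284^2 = 1.047110 cm^2
t_s = 2.82 * 1.047110 = 2.9529 s


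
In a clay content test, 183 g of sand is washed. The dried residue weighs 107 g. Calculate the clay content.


Formula: Clay% = (W_total - W_washed) / W_total * 100
Clay mass = 183 - 107 = 76 g
Clay% = 76 / 183 * 100 = 41.5301%

41.5301%


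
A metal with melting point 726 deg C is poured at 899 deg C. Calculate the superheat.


Formula: Superheat = T_pour - T_melt
Superheat = 899 - 726 = 173 deg C

173 deg C


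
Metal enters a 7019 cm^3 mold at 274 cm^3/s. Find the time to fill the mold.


Formula: t_fill = V_mold / Q_flow
t = 7019 cm^3 / 274 cm^3/s = 25.6168 s

25.6168 s


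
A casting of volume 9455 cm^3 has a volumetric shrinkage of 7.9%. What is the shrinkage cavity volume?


Formula: V_shrink = V_casting * shrinkage_pct / 100
V_shrink = 9455 cm^3 * 7.9 / 100 = 746.9450 cm^3


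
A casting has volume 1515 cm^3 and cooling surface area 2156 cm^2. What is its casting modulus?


Formula: Casting Modulus M = V / A
M = 1515 cm^3 / 2156 cm^2 = 0.7027 cm

0.7027 cm


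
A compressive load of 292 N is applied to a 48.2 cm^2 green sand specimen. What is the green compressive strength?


Formula: Compressive Strength = Force / Area
Strength = 292 N / 48.2 cm^2 = 6.0581 N/cm^2


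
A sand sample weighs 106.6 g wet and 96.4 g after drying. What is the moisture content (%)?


Formula: MC = (W_wet - W_dry) / W_wet * 100
Water mass = 106.6 - 96.4 = 10.2 g
MC = 10.2 / 106.6 * 100 = 9.5685%

Final answer: 9.5685%


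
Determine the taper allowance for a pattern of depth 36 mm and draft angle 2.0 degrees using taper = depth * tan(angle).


Formula: taper = depth * tan(draft_angle)
tan(2.0 deg) = 0.0349208
taper = 36 mm * 0.0349208 = 1.2571 mm


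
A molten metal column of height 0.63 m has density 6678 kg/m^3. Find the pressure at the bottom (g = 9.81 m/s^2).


Formula: P = rho * g * h
rho * g = 6678 * 9.81 = 65511.18 N/m^3
P = 65511.18 * 0.63 = 41272.0434 Pa

Answer: 41272.0434 Pa


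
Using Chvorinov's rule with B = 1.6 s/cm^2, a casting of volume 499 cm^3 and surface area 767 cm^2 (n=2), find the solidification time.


Formula: t_s = B * (V/A)^n  (Chvorinov's rule, n=2)
Modulus M = V/A = 499/767 = 0.650587 cm
M^2 = 0.650587^2 = 0.423263 cm^2
t_s = 1.6 * 0.423263 = 0.6772 s

Answer: 0.6772 s


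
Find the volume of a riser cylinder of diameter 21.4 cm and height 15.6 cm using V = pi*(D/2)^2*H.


Formula: V = pi * (D/2)^2 * H  (cylinder volume)
Radius = D/2 = 21.4/2 = 10.7 cm
V = pi * 10.7^2 * 15.6 = 5611.0227 cm^3


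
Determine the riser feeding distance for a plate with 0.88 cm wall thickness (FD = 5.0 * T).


Formula: FD = 5.0 * T  (riser feeding-distance rule)
FD = 5.0 * 0.88 cm = 4.4000 cm
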